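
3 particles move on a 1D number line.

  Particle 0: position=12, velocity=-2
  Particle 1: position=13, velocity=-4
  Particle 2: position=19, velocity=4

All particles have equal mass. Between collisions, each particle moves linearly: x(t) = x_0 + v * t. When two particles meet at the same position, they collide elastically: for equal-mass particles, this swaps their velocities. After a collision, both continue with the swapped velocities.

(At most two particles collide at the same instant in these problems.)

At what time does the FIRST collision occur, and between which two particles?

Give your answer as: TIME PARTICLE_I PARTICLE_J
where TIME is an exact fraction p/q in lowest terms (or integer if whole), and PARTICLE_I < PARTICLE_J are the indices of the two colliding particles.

Answer: 1/2 0 1

Derivation:
Pair (0,1): pos 12,13 vel -2,-4 -> gap=1, closing at 2/unit, collide at t=1/2
Pair (1,2): pos 13,19 vel -4,4 -> not approaching (rel speed -8 <= 0)
Earliest collision: t=1/2 between 0 and 1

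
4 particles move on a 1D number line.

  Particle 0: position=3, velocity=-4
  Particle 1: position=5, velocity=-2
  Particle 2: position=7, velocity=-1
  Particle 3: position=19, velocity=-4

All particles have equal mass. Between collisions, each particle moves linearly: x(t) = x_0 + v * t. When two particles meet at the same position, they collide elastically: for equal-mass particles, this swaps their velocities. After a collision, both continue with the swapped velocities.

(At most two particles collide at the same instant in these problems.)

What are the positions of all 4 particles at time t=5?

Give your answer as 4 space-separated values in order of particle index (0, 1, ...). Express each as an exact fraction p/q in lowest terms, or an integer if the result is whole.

Collision at t=4: particles 2 and 3 swap velocities; positions: p0=-13 p1=-3 p2=3 p3=3; velocities now: v0=-4 v1=-2 v2=-4 v3=-1
Advance to t=5 (no further collisions before then); velocities: v0=-4 v1=-2 v2=-4 v3=-1; positions = -17 -5 -1 2

Answer: -17 -5 -1 2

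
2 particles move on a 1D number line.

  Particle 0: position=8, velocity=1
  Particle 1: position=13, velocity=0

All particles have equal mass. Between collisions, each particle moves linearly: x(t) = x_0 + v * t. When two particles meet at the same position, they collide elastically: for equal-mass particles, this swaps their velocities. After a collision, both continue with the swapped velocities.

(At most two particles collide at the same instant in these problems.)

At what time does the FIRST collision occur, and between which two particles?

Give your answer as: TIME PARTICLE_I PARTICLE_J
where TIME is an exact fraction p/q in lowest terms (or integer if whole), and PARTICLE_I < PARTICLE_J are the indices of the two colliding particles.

Answer: 5 0 1

Derivation:
Pair (0,1): pos 8,13 vel 1,0 -> gap=5, closing at 1/unit, collide at t=5
Earliest collision: t=5 between 0 and 1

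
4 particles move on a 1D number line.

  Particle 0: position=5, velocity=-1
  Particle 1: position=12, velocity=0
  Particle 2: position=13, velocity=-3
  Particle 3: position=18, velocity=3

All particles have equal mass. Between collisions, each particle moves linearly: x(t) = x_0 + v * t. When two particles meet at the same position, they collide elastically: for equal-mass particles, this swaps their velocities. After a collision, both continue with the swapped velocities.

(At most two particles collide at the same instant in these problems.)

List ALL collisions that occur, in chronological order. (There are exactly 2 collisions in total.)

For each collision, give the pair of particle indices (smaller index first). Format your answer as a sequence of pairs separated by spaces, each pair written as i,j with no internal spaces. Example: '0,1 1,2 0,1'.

Collision at t=1/3: particles 1 and 2 swap velocities; positions: p0=14/3 p1=12 p2=12 p3=19; velocities now: v0=-1 v1=-3 v2=0 v3=3
Collision at t=4: particles 0 and 1 swap velocities; positions: p0=1 p1=1 p2=12 p3=30; velocities now: v0=-3 v1=-1 v2=0 v3=3

Answer: 1,2 0,1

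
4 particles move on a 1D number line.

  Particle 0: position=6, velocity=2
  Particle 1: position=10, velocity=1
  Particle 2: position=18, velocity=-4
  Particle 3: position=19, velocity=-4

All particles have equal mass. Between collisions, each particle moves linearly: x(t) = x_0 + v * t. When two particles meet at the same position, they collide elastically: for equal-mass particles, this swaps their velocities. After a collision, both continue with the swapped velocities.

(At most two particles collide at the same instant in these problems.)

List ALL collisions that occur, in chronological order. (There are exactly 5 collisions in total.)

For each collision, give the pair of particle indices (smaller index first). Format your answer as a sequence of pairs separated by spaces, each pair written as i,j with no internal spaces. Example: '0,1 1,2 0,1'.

Collision at t=8/5: particles 1 and 2 swap velocities; positions: p0=46/5 p1=58/5 p2=58/5 p3=63/5; velocities now: v0=2 v1=-4 v2=1 v3=-4
Collision at t=9/5: particles 2 and 3 swap velocities; positions: p0=48/5 p1=54/5 p2=59/5 p3=59/5; velocities now: v0=2 v1=-4 v2=-4 v3=1
Collision at t=2: particles 0 and 1 swap velocities; positions: p0=10 p1=10 p2=11 p3=12; velocities now: v0=-4 v1=2 v2=-4 v3=1
Collision at t=13/6: particles 1 and 2 swap velocities; positions: p0=28/3 p1=31/3 p2=31/3 p3=73/6; velocities now: v0=-4 v1=-4 v2=2 v3=1
Collision at t=4: particles 2 and 3 swap velocities; positions: p0=2 p1=3 p2=14 p3=14; velocities now: v0=-4 v1=-4 v2=1 v3=2

Answer: 1,2 2,3 0,1 1,2 2,3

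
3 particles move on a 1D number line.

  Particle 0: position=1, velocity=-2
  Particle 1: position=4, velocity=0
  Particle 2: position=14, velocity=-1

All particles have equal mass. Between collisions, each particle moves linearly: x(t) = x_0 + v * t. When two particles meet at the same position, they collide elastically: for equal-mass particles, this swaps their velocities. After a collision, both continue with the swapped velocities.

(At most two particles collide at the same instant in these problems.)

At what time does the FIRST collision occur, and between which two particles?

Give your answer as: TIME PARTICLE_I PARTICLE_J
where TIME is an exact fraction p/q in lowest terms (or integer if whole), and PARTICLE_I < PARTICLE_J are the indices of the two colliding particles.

Answer: 10 1 2

Derivation:
Pair (0,1): pos 1,4 vel -2,0 -> not approaching (rel speed -2 <= 0)
Pair (1,2): pos 4,14 vel 0,-1 -> gap=10, closing at 1/unit, collide at t=10
Earliest collision: t=10 between 1 and 2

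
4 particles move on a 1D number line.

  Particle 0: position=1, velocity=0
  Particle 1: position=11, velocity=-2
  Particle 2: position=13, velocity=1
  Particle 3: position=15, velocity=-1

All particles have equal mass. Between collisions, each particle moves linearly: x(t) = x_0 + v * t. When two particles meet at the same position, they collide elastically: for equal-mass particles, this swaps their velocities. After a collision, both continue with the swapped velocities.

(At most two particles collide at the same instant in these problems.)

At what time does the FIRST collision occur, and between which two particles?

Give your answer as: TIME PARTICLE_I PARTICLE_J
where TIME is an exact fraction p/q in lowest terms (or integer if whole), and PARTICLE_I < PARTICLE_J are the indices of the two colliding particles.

Answer: 1 2 3

Derivation:
Pair (0,1): pos 1,11 vel 0,-2 -> gap=10, closing at 2/unit, collide at t=5
Pair (1,2): pos 11,13 vel -2,1 -> not approaching (rel speed -3 <= 0)
Pair (2,3): pos 13,15 vel 1,-1 -> gap=2, closing at 2/unit, collide at t=1
Earliest collision: t=1 between 2 and 3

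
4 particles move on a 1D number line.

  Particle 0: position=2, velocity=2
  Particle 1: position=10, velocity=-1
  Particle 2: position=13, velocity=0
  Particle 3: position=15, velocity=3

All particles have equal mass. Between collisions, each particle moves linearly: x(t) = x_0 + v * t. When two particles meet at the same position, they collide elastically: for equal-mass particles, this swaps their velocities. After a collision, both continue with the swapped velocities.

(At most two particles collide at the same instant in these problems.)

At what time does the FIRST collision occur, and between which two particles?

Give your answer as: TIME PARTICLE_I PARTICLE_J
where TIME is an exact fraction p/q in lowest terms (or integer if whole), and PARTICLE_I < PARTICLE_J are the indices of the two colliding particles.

Answer: 8/3 0 1

Derivation:
Pair (0,1): pos 2,10 vel 2,-1 -> gap=8, closing at 3/unit, collide at t=8/3
Pair (1,2): pos 10,13 vel -1,0 -> not approaching (rel speed -1 <= 0)
Pair (2,3): pos 13,15 vel 0,3 -> not approaching (rel speed -3 <= 0)
Earliest collision: t=8/3 between 0 and 1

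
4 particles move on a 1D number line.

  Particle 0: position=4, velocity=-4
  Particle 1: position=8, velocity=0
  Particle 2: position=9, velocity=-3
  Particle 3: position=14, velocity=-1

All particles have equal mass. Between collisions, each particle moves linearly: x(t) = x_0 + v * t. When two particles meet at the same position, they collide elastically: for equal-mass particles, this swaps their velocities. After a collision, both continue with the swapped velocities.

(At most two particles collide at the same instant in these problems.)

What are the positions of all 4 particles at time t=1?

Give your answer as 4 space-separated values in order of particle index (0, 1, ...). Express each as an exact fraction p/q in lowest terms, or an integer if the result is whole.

Collision at t=1/3: particles 1 and 2 swap velocities; positions: p0=8/3 p1=8 p2=8 p3=41/3; velocities now: v0=-4 v1=-3 v2=0 v3=-1
Advance to t=1 (no further collisions before then); velocities: v0=-4 v1=-3 v2=0 v3=-1; positions = 0 6 8 13

Answer: 0 6 8 13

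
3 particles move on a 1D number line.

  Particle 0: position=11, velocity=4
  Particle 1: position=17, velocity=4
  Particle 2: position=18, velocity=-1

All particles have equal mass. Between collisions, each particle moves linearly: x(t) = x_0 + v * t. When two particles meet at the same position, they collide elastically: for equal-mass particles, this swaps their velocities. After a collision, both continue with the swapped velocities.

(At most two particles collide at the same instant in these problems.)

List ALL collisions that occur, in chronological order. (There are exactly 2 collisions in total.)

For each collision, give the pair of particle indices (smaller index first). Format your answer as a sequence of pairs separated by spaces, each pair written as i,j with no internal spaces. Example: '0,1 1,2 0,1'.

Answer: 1,2 0,1

Derivation:
Collision at t=1/5: particles 1 and 2 swap velocities; positions: p0=59/5 p1=89/5 p2=89/5; velocities now: v0=4 v1=-1 v2=4
Collision at t=7/5: particles 0 and 1 swap velocities; positions: p0=83/5 p1=83/5 p2=113/5; velocities now: v0=-1 v1=4 v2=4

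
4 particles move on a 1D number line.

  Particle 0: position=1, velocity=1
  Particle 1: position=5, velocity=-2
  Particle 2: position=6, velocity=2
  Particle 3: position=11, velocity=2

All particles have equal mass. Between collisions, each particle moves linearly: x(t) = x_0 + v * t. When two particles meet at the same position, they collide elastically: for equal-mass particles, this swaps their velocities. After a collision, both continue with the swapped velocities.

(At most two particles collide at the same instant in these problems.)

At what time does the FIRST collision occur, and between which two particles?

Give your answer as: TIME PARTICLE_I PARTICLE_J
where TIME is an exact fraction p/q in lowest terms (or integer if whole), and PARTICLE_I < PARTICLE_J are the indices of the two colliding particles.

Answer: 4/3 0 1

Derivation:
Pair (0,1): pos 1,5 vel 1,-2 -> gap=4, closing at 3/unit, collide at t=4/3
Pair (1,2): pos 5,6 vel -2,2 -> not approaching (rel speed -4 <= 0)
Pair (2,3): pos 6,11 vel 2,2 -> not approaching (rel speed 0 <= 0)
Earliest collision: t=4/3 between 0 and 1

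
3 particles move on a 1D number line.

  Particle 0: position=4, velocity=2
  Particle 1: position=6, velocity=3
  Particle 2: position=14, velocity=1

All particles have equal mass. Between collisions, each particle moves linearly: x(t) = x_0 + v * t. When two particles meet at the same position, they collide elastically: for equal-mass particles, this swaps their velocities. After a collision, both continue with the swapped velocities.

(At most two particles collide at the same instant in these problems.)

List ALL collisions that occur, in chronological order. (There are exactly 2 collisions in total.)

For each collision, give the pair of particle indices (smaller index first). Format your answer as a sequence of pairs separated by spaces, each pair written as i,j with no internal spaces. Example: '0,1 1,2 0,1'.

Answer: 1,2 0,1

Derivation:
Collision at t=4: particles 1 and 2 swap velocities; positions: p0=12 p1=18 p2=18; velocities now: v0=2 v1=1 v2=3
Collision at t=10: particles 0 and 1 swap velocities; positions: p0=24 p1=24 p2=36; velocities now: v0=1 v1=2 v2=3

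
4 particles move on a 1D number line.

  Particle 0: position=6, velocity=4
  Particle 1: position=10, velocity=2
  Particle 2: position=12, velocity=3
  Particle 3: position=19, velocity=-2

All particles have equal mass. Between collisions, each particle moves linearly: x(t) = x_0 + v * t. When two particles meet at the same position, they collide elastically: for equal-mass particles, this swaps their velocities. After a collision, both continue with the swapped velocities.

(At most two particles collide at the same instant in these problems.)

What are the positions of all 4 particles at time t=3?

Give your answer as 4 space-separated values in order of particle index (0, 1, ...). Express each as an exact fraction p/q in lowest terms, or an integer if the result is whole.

Collision at t=7/5: particles 2 and 3 swap velocities; positions: p0=58/5 p1=64/5 p2=81/5 p3=81/5; velocities now: v0=4 v1=2 v2=-2 v3=3
Collision at t=2: particles 0 and 1 swap velocities; positions: p0=14 p1=14 p2=15 p3=18; velocities now: v0=2 v1=4 v2=-2 v3=3
Collision at t=13/6: particles 1 and 2 swap velocities; positions: p0=43/3 p1=44/3 p2=44/3 p3=37/2; velocities now: v0=2 v1=-2 v2=4 v3=3
Collision at t=9/4: particles 0 and 1 swap velocities; positions: p0=29/2 p1=29/2 p2=15 p3=75/4; velocities now: v0=-2 v1=2 v2=4 v3=3
Advance to t=3 (no further collisions before then); velocities: v0=-2 v1=2 v2=4 v3=3; positions = 13 16 18 21

Answer: 13 16 18 21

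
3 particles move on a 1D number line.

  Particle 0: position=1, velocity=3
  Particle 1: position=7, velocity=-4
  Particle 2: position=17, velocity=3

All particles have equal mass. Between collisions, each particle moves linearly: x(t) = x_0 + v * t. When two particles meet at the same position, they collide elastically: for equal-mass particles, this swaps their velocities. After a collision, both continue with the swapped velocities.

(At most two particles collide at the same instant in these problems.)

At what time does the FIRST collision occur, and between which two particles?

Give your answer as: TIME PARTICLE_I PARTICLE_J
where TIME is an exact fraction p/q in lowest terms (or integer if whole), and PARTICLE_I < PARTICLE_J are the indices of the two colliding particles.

Pair (0,1): pos 1,7 vel 3,-4 -> gap=6, closing at 7/unit, collide at t=6/7
Pair (1,2): pos 7,17 vel -4,3 -> not approaching (rel speed -7 <= 0)
Earliest collision: t=6/7 between 0 and 1

Answer: 6/7 0 1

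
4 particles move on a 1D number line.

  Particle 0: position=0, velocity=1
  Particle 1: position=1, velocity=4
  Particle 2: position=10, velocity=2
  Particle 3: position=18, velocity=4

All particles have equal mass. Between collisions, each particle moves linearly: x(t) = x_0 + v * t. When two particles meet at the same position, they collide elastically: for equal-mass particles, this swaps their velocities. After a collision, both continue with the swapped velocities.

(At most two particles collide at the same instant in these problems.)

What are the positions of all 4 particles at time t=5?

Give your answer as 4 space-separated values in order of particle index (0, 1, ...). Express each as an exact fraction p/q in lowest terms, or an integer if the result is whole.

Collision at t=9/2: particles 1 and 2 swap velocities; positions: p0=9/2 p1=19 p2=19 p3=36; velocities now: v0=1 v1=2 v2=4 v3=4
Advance to t=5 (no further collisions before then); velocities: v0=1 v1=2 v2=4 v3=4; positions = 5 20 21 38

Answer: 5 20 21 38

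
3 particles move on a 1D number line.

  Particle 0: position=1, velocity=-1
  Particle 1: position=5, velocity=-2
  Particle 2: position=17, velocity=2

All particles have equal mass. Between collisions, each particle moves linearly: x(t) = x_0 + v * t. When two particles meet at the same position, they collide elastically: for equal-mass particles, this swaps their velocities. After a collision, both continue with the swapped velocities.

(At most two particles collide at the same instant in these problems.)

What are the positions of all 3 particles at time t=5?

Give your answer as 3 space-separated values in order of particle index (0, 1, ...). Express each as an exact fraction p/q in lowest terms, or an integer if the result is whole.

Collision at t=4: particles 0 and 1 swap velocities; positions: p0=-3 p1=-3 p2=25; velocities now: v0=-2 v1=-1 v2=2
Advance to t=5 (no further collisions before then); velocities: v0=-2 v1=-1 v2=2; positions = -5 -4 27

Answer: -5 -4 27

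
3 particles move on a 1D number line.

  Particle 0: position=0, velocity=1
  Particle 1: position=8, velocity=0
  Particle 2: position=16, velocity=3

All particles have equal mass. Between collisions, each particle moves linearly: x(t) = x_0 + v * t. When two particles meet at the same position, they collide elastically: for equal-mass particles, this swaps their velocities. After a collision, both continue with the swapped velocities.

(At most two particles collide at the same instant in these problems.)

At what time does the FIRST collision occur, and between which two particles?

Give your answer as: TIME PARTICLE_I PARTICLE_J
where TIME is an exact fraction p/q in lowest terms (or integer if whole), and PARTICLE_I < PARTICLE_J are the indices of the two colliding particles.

Pair (0,1): pos 0,8 vel 1,0 -> gap=8, closing at 1/unit, collide at t=8
Pair (1,2): pos 8,16 vel 0,3 -> not approaching (rel speed -3 <= 0)
Earliest collision: t=8 between 0 and 1

Answer: 8 0 1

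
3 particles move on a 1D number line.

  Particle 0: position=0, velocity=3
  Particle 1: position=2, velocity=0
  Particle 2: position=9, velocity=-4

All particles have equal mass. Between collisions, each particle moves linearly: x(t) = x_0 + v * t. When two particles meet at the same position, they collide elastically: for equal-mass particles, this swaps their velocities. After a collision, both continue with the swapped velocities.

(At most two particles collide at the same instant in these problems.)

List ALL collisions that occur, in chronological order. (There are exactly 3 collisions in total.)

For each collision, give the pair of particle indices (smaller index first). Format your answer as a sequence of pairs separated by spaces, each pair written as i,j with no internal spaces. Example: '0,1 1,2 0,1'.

Answer: 0,1 1,2 0,1

Derivation:
Collision at t=2/3: particles 0 and 1 swap velocities; positions: p0=2 p1=2 p2=19/3; velocities now: v0=0 v1=3 v2=-4
Collision at t=9/7: particles 1 and 2 swap velocities; positions: p0=2 p1=27/7 p2=27/7; velocities now: v0=0 v1=-4 v2=3
Collision at t=7/4: particles 0 and 1 swap velocities; positions: p0=2 p1=2 p2=21/4; velocities now: v0=-4 v1=0 v2=3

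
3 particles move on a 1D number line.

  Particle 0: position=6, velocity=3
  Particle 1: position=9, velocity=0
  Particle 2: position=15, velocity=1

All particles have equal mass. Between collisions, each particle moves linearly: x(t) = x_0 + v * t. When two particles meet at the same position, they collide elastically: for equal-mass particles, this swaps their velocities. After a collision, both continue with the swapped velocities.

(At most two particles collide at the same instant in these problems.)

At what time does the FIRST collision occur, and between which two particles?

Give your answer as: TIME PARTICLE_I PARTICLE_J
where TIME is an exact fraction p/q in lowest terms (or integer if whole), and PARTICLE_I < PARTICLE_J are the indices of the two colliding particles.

Pair (0,1): pos 6,9 vel 3,0 -> gap=3, closing at 3/unit, collide at t=1
Pair (1,2): pos 9,15 vel 0,1 -> not approaching (rel speed -1 <= 0)
Earliest collision: t=1 between 0 and 1

Answer: 1 0 1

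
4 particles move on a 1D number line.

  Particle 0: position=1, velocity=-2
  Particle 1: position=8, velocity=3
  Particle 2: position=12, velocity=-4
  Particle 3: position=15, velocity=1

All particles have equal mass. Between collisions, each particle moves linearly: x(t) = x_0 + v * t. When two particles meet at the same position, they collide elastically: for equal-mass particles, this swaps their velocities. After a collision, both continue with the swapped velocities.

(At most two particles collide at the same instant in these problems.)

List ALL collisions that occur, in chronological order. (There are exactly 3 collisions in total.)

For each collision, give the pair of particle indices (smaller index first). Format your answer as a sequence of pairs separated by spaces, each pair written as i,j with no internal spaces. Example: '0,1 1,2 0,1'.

Collision at t=4/7: particles 1 and 2 swap velocities; positions: p0=-1/7 p1=68/7 p2=68/7 p3=109/7; velocities now: v0=-2 v1=-4 v2=3 v3=1
Collision at t=7/2: particles 2 and 3 swap velocities; positions: p0=-6 p1=-2 p2=37/2 p3=37/2; velocities now: v0=-2 v1=-4 v2=1 v3=3
Collision at t=11/2: particles 0 and 1 swap velocities; positions: p0=-10 p1=-10 p2=41/2 p3=49/2; velocities now: v0=-4 v1=-2 v2=1 v3=3

Answer: 1,2 2,3 0,1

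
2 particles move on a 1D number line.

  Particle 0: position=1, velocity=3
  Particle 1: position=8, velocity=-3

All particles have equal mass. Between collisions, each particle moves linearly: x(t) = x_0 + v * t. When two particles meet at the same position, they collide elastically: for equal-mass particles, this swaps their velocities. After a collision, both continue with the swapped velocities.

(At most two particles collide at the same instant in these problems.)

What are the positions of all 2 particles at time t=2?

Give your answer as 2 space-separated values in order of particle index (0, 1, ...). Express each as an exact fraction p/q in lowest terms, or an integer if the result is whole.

Collision at t=7/6: particles 0 and 1 swap velocities; positions: p0=9/2 p1=9/2; velocities now: v0=-3 v1=3
Advance to t=2 (no further collisions before then); velocities: v0=-3 v1=3; positions = 2 7

Answer: 2 7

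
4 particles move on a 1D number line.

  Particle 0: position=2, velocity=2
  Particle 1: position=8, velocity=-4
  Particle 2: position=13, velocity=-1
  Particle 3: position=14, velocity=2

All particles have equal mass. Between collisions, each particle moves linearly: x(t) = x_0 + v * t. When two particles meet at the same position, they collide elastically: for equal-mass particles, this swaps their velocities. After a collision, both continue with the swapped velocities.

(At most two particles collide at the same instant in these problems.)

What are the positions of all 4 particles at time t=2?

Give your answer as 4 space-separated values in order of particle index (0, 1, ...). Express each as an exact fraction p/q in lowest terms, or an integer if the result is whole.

Answer: 0 6 11 18

Derivation:
Collision at t=1: particles 0 and 1 swap velocities; positions: p0=4 p1=4 p2=12 p3=16; velocities now: v0=-4 v1=2 v2=-1 v3=2
Advance to t=2 (no further collisions before then); velocities: v0=-4 v1=2 v2=-1 v3=2; positions = 0 6 11 18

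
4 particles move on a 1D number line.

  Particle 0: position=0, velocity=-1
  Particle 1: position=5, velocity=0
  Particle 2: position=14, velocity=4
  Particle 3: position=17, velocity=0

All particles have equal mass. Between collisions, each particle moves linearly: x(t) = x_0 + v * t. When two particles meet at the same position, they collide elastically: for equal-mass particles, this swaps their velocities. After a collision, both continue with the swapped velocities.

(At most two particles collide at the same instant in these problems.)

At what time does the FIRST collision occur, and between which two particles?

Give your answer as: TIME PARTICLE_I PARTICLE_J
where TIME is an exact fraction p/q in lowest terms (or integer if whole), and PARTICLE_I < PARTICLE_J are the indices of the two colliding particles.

Pair (0,1): pos 0,5 vel -1,0 -> not approaching (rel speed -1 <= 0)
Pair (1,2): pos 5,14 vel 0,4 -> not approaching (rel speed -4 <= 0)
Pair (2,3): pos 14,17 vel 4,0 -> gap=3, closing at 4/unit, collide at t=3/4
Earliest collision: t=3/4 between 2 and 3

Answer: 3/4 2 3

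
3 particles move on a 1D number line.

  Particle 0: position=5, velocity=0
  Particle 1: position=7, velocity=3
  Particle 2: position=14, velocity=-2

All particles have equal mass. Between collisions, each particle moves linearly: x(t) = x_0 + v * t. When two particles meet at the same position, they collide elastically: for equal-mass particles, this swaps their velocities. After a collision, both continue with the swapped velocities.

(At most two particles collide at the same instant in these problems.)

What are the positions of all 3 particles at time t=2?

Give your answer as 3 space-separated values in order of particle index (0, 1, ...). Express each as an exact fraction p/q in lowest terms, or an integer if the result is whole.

Collision at t=7/5: particles 1 and 2 swap velocities; positions: p0=5 p1=56/5 p2=56/5; velocities now: v0=0 v1=-2 v2=3
Advance to t=2 (no further collisions before then); velocities: v0=0 v1=-2 v2=3; positions = 5 10 13

Answer: 5 10 13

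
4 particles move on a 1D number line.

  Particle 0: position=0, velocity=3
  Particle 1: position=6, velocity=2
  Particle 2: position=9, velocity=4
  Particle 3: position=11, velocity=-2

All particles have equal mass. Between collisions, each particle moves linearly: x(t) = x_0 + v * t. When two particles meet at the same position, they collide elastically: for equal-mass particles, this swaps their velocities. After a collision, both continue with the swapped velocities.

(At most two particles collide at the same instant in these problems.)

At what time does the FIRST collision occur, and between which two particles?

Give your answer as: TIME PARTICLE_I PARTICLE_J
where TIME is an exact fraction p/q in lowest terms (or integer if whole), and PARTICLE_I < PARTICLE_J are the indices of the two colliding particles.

Answer: 1/3 2 3

Derivation:
Pair (0,1): pos 0,6 vel 3,2 -> gap=6, closing at 1/unit, collide at t=6
Pair (1,2): pos 6,9 vel 2,4 -> not approaching (rel speed -2 <= 0)
Pair (2,3): pos 9,11 vel 4,-2 -> gap=2, closing at 6/unit, collide at t=1/3
Earliest collision: t=1/3 between 2 and 3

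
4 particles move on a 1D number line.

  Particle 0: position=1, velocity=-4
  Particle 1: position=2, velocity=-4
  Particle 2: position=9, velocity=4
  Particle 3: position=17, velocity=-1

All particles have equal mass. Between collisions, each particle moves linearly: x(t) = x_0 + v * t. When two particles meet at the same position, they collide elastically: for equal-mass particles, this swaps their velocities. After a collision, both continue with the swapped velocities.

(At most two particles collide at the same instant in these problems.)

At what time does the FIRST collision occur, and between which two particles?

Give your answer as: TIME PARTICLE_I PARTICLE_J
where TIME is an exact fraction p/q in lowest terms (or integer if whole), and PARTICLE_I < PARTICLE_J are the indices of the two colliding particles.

Answer: 8/5 2 3

Derivation:
Pair (0,1): pos 1,2 vel -4,-4 -> not approaching (rel speed 0 <= 0)
Pair (1,2): pos 2,9 vel -4,4 -> not approaching (rel speed -8 <= 0)
Pair (2,3): pos 9,17 vel 4,-1 -> gap=8, closing at 5/unit, collide at t=8/5
Earliest collision: t=8/5 between 2 and 3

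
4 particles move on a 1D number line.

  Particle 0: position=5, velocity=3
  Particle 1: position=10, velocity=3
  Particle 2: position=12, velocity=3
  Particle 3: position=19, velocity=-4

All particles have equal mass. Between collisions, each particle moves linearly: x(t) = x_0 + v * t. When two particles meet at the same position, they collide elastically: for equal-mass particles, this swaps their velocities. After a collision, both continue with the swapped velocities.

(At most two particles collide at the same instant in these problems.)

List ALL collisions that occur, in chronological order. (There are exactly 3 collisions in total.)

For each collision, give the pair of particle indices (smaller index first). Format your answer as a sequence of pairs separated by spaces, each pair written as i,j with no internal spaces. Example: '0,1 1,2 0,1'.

Collision at t=1: particles 2 and 3 swap velocities; positions: p0=8 p1=13 p2=15 p3=15; velocities now: v0=3 v1=3 v2=-4 v3=3
Collision at t=9/7: particles 1 and 2 swap velocities; positions: p0=62/7 p1=97/7 p2=97/7 p3=111/7; velocities now: v0=3 v1=-4 v2=3 v3=3
Collision at t=2: particles 0 and 1 swap velocities; positions: p0=11 p1=11 p2=16 p3=18; velocities now: v0=-4 v1=3 v2=3 v3=3

Answer: 2,3 1,2 0,1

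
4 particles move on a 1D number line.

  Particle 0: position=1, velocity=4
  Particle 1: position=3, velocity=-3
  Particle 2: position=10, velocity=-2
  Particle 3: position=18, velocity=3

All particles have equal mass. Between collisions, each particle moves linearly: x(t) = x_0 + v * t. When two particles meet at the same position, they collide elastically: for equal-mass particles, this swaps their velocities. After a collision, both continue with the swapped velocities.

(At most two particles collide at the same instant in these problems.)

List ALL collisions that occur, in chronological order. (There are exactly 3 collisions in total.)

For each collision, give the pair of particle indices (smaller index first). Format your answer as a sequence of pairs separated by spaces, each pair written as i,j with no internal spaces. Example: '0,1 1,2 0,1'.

Answer: 0,1 1,2 2,3

Derivation:
Collision at t=2/7: particles 0 and 1 swap velocities; positions: p0=15/7 p1=15/7 p2=66/7 p3=132/7; velocities now: v0=-3 v1=4 v2=-2 v3=3
Collision at t=3/2: particles 1 and 2 swap velocities; positions: p0=-3/2 p1=7 p2=7 p3=45/2; velocities now: v0=-3 v1=-2 v2=4 v3=3
Collision at t=17: particles 2 and 3 swap velocities; positions: p0=-48 p1=-24 p2=69 p3=69; velocities now: v0=-3 v1=-2 v2=3 v3=4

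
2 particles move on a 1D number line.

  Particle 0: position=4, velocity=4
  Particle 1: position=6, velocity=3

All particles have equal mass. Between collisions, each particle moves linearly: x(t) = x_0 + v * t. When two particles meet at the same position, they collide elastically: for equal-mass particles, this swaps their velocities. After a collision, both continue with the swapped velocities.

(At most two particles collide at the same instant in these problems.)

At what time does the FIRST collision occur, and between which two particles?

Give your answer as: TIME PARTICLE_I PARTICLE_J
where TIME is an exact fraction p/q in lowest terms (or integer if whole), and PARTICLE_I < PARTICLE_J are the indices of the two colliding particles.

Answer: 2 0 1

Derivation:
Pair (0,1): pos 4,6 vel 4,3 -> gap=2, closing at 1/unit, collide at t=2
Earliest collision: t=2 between 0 and 1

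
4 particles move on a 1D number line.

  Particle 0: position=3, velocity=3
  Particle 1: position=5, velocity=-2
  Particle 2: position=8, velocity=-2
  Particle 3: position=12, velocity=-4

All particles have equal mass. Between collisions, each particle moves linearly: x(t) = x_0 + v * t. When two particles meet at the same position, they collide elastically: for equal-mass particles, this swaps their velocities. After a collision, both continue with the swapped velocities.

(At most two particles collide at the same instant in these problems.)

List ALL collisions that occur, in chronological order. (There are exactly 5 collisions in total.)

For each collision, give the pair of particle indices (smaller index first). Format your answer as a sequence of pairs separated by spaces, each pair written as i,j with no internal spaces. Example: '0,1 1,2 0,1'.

Answer: 0,1 1,2 2,3 1,2 0,1

Derivation:
Collision at t=2/5: particles 0 and 1 swap velocities; positions: p0=21/5 p1=21/5 p2=36/5 p3=52/5; velocities now: v0=-2 v1=3 v2=-2 v3=-4
Collision at t=1: particles 1 and 2 swap velocities; positions: p0=3 p1=6 p2=6 p3=8; velocities now: v0=-2 v1=-2 v2=3 v3=-4
Collision at t=9/7: particles 2 and 3 swap velocities; positions: p0=17/7 p1=38/7 p2=48/7 p3=48/7; velocities now: v0=-2 v1=-2 v2=-4 v3=3
Collision at t=2: particles 1 and 2 swap velocities; positions: p0=1 p1=4 p2=4 p3=9; velocities now: v0=-2 v1=-4 v2=-2 v3=3
Collision at t=7/2: particles 0 and 1 swap velocities; positions: p0=-2 p1=-2 p2=1 p3=27/2; velocities now: v0=-4 v1=-2 v2=-2 v3=3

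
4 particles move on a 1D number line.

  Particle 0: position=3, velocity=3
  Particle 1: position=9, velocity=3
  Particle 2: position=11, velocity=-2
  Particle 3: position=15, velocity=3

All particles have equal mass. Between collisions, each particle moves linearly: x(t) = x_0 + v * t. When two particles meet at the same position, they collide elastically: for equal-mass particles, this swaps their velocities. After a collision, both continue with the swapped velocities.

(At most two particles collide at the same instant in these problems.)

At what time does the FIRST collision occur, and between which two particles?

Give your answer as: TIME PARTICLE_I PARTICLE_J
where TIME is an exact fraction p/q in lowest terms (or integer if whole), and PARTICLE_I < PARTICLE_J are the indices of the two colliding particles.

Answer: 2/5 1 2

Derivation:
Pair (0,1): pos 3,9 vel 3,3 -> not approaching (rel speed 0 <= 0)
Pair (1,2): pos 9,11 vel 3,-2 -> gap=2, closing at 5/unit, collide at t=2/5
Pair (2,3): pos 11,15 vel -2,3 -> not approaching (rel speed -5 <= 0)
Earliest collision: t=2/5 between 1 and 2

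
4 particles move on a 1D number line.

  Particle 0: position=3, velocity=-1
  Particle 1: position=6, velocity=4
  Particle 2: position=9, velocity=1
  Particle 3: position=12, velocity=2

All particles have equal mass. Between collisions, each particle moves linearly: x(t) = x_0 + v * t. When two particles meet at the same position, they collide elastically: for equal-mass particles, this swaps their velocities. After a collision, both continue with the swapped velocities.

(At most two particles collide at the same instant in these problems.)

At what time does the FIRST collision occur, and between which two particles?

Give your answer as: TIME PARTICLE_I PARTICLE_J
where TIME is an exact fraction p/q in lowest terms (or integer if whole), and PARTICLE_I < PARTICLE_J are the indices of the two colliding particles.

Pair (0,1): pos 3,6 vel -1,4 -> not approaching (rel speed -5 <= 0)
Pair (1,2): pos 6,9 vel 4,1 -> gap=3, closing at 3/unit, collide at t=1
Pair (2,3): pos 9,12 vel 1,2 -> not approaching (rel speed -1 <= 0)
Earliest collision: t=1 between 1 and 2

Answer: 1 1 2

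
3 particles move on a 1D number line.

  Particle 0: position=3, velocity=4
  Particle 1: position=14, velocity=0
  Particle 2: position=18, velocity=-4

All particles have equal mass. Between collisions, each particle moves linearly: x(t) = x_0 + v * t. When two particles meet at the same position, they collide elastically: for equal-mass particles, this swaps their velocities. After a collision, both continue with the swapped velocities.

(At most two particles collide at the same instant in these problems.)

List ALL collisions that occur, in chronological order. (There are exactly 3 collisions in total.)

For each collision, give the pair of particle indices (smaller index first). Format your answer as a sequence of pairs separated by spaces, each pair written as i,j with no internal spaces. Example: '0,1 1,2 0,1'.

Collision at t=1: particles 1 and 2 swap velocities; positions: p0=7 p1=14 p2=14; velocities now: v0=4 v1=-4 v2=0
Collision at t=15/8: particles 0 and 1 swap velocities; positions: p0=21/2 p1=21/2 p2=14; velocities now: v0=-4 v1=4 v2=0
Collision at t=11/4: particles 1 and 2 swap velocities; positions: p0=7 p1=14 p2=14; velocities now: v0=-4 v1=0 v2=4

Answer: 1,2 0,1 1,2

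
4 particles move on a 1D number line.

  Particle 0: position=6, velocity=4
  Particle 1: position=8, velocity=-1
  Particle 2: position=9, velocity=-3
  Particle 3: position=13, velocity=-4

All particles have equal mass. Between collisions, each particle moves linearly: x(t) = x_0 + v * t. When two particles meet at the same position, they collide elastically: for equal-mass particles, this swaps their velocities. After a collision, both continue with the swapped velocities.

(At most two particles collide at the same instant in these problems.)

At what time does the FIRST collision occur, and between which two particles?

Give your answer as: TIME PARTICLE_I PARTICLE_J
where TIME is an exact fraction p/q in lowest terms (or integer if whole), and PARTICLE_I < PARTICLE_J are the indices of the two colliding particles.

Pair (0,1): pos 6,8 vel 4,-1 -> gap=2, closing at 5/unit, collide at t=2/5
Pair (1,2): pos 8,9 vel -1,-3 -> gap=1, closing at 2/unit, collide at t=1/2
Pair (2,3): pos 9,13 vel -3,-4 -> gap=4, closing at 1/unit, collide at t=4
Earliest collision: t=2/5 between 0 and 1

Answer: 2/5 0 1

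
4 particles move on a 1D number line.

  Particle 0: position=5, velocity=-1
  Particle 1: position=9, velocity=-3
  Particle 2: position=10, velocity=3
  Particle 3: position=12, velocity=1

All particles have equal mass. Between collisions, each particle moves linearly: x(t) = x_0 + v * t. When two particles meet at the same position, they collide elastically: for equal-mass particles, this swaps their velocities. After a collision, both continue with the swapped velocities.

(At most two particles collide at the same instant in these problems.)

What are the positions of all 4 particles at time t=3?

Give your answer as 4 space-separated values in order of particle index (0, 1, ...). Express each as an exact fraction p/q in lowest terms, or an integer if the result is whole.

Collision at t=1: particles 2 and 3 swap velocities; positions: p0=4 p1=6 p2=13 p3=13; velocities now: v0=-1 v1=-3 v2=1 v3=3
Collision at t=2: particles 0 and 1 swap velocities; positions: p0=3 p1=3 p2=14 p3=16; velocities now: v0=-3 v1=-1 v2=1 v3=3
Advance to t=3 (no further collisions before then); velocities: v0=-3 v1=-1 v2=1 v3=3; positions = 0 2 15 19

Answer: 0 2 15 19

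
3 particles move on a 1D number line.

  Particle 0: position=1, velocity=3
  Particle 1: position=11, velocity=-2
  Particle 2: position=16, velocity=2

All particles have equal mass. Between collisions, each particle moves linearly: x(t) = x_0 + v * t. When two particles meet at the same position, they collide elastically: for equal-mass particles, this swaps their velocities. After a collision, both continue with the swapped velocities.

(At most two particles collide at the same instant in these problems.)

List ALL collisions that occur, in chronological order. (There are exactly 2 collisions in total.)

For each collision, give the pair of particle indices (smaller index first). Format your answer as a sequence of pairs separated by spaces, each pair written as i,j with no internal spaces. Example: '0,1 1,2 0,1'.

Answer: 0,1 1,2

Derivation:
Collision at t=2: particles 0 and 1 swap velocities; positions: p0=7 p1=7 p2=20; velocities now: v0=-2 v1=3 v2=2
Collision at t=15: particles 1 and 2 swap velocities; positions: p0=-19 p1=46 p2=46; velocities now: v0=-2 v1=2 v2=3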